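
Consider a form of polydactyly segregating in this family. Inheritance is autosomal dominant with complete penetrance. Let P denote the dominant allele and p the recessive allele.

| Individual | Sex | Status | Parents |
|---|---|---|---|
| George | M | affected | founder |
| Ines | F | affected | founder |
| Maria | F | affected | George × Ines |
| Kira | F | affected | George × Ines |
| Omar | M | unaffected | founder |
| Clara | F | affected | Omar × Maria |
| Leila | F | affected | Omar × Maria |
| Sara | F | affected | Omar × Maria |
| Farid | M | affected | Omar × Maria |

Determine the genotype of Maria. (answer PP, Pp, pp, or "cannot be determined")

cannot be determined

Maria's phenotype allows PP or Pp, and no parent or child forces a single allele at both positions; consistent genotype assignments exist with Maria as PP or Pp.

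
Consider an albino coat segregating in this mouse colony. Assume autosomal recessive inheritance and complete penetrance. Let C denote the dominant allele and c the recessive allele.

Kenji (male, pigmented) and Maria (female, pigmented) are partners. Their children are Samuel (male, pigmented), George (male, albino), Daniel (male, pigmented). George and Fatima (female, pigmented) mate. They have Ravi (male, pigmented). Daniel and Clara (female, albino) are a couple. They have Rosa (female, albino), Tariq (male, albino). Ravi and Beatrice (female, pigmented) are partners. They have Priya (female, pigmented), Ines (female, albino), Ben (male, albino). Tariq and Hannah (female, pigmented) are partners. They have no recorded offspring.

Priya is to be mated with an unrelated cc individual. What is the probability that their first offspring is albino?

1/3

Ravi is pigmented so carries C and received c from George (cc), so Ravi is Cc.
Beatrice is pigmented so carries C and passed c to Ines (cc), so Beatrice is Cc.
Priya is a pigmented offspring of Ravi (Cc) × Beatrice (Cc), whose cross gives 1/4 CC : 1/2 Cc : 1/4 cc; conditioning on being pigmented, Priya is CC with probability 1/3, Cc with probability 2/3.
Summing over parental genotype combinations, P(offspring is albino) = 2/3·1/2 = 1/3.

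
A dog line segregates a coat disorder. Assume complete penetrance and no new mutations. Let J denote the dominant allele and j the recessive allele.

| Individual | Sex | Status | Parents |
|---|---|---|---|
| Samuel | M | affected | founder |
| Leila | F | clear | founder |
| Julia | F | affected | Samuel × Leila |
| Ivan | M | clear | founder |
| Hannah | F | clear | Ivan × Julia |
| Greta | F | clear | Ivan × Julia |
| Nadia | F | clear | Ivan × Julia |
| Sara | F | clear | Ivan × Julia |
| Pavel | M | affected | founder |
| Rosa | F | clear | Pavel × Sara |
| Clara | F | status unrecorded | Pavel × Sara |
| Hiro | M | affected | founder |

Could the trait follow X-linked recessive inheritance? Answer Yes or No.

A consistent assignment under X-linked recessive exists: Samuel X^j Y, Leila X^J X^j, Julia X^j X^j, Ivan X^J Y, Hannah X^J X^j, Greta X^J X^j, Nadia X^J X^j, Sara X^J X^j, Pavel X^j Y, Rosa X^J X^j, Clara X^J X^j, Hiro X^j Y.
In this assignment every recorded phenotype matches its genotype and every non-founder's genotype is obtainable from its parents' genotypes, so the pedigree is consistent.

Yes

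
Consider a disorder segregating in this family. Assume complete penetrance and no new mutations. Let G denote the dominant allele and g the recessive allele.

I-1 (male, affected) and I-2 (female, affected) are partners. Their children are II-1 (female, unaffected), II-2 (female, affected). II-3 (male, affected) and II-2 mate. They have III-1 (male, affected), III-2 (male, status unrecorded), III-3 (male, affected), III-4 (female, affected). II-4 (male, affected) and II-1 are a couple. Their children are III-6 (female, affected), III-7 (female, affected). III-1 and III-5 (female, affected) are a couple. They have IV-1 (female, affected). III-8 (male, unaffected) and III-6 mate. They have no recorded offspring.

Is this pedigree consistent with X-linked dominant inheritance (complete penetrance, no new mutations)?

Under X-linked dominant, II-1 (unaffected, female) cannot arise from I-1 (affected) × I-2 (affected).

No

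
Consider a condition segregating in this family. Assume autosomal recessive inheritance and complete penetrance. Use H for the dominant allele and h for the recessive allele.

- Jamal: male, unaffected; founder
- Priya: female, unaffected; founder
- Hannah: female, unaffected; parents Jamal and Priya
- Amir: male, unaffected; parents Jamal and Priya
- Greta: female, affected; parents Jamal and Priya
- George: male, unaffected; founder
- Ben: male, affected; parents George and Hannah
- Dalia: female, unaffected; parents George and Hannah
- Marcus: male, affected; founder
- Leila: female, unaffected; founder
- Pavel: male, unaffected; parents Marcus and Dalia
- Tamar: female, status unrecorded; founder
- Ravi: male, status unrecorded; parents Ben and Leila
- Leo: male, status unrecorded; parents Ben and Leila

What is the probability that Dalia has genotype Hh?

1/2

George is unaffected so carries H and passed h to Ben (hh), so George is Hh.
Hannah is unaffected so carries H and passed h to Ben (hh), so Hannah is Hh.
Their cross gives offspring ratios 1/4 HH : 1/2 Hh : 1/4 hh. Conditioning on Dalia being unaffected, P(Hh) = 1/2 / 3/4 = 2/3 before taking Dalia's own offspring into account.
Marcus is affected, so Marcus is hh.
Now use Dalia's offspring. Probability of each recorded status — unaffected son Pavel: 1/2 if Dalia is Hh, 1 if HH.
Bayes: P(Hh) = 2/3·1/2 / (2/3·1/2 + 1/3·1) = 1/2.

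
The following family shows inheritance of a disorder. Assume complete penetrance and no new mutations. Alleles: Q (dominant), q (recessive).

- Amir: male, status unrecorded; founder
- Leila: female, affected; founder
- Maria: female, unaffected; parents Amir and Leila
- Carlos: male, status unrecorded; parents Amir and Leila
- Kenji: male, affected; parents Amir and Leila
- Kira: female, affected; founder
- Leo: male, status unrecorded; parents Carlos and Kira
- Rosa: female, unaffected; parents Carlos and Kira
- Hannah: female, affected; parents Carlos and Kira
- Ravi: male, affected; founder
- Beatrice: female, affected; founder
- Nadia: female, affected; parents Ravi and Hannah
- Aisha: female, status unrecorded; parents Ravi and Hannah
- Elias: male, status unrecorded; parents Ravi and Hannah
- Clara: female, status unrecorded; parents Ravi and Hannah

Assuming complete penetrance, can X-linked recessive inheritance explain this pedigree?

No assignment of genotypes under X-linked recessive satisfies every parent–offspring relationship, so the pedigree is inconsistent.

No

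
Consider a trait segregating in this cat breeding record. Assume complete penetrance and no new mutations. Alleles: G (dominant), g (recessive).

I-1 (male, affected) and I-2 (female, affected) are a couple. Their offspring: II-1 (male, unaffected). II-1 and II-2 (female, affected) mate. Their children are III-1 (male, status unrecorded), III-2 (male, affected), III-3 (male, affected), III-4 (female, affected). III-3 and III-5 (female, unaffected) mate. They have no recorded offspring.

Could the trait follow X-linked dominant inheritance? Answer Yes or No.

Yes

A consistent assignment under X-linked dominant exists: I-1 X^G Y, I-2 X^G X^g, II-1 X^g Y, II-2 X^G X^G, III-1 X^G Y, III-2 X^G Y, III-3 X^G Y, III-4 X^G X^g, III-5 X^g X^g.
In this assignment every recorded phenotype matches its genotype and every non-founder's genotype is obtainable from its parents' genotypes, so the pedigree is consistent.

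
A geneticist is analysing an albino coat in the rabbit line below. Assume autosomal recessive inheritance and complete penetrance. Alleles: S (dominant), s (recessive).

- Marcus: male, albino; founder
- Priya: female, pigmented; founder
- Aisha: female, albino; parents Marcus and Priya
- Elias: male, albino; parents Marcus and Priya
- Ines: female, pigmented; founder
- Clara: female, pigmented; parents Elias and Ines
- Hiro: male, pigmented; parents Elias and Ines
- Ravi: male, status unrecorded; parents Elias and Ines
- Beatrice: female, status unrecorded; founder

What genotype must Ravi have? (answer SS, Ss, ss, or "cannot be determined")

cannot be determined

Ravi's phenotype is unrecorded, and no parent or child forces a single allele at both positions; consistent genotype assignments exist with Ravi as Ss or ss.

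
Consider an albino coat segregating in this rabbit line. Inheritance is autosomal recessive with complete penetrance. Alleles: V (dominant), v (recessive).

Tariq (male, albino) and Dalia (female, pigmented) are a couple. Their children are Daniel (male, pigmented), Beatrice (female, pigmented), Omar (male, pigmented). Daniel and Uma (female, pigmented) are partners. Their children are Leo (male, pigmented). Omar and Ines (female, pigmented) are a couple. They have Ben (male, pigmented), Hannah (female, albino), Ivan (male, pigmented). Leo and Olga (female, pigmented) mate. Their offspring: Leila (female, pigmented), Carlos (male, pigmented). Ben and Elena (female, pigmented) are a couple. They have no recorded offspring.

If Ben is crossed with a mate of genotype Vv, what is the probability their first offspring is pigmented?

Omar is pigmented so carries V and received v from Tariq (vv), so Omar is Vv.
Ines is pigmented so carries V and passed v to Hannah (vv), so Ines is Vv.
Ben is a pigmented offspring of Omar (Vv) × Ines (Vv), whose cross gives 1/4 VV : 1/2 Vv : 1/4 vv; conditioning on being pigmented, Ben is VV with probability 1/3, Vv with probability 2/3.
Summing over parental genotype combinations, P(offspring is pigmented) = 1/3·1 + 2/3·3/4 = 5/6.

5/6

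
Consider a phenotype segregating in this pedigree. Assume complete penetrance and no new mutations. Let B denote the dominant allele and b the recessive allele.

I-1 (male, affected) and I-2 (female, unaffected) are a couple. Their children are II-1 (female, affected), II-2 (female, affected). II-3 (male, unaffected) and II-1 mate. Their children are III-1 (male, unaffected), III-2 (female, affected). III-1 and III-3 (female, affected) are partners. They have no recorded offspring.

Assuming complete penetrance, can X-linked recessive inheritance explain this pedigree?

Under X-linked recessive, III-1 (unaffected, male) cannot arise from II-3 (unaffected) × II-1 (affected).

No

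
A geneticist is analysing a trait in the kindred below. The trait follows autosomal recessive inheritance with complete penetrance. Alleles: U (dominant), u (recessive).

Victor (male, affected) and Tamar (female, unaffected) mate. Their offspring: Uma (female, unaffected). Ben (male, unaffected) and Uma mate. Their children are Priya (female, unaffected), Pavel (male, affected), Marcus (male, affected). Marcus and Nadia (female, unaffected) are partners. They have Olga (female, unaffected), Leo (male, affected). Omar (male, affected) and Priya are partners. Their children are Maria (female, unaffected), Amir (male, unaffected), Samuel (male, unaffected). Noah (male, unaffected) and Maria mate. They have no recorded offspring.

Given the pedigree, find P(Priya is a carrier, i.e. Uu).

1/5

Ben is unaffected so carries U and passed u to Pavel (uu), so Ben is Uu.
Uma is unaffected so carries U and received u from Victor (uu), so Uma is Uu.
Their cross gives offspring ratios 1/4 UU : 1/2 Uu : 1/4 uu. Conditioning on Priya being unaffected, P(Uu) = 1/2 / 3/4 = 2/3 before taking Priya's own offspring into account.
Omar is affected, so Omar is uu.
Now use Priya's offspring. Probability of each recorded status — unaffected daughter Maria: 1/2 if Priya is Uu, 1 if UU; unaffected son Amir: 1/2 if Priya is Uu, 1 if UU; unaffected son Samuel: 1/2 if Priya is Uu, 1 if UU.
Bayes: P(Uu) = 2/3·1/8 / (2/3·1/8 + 1/3·1) = 1/5.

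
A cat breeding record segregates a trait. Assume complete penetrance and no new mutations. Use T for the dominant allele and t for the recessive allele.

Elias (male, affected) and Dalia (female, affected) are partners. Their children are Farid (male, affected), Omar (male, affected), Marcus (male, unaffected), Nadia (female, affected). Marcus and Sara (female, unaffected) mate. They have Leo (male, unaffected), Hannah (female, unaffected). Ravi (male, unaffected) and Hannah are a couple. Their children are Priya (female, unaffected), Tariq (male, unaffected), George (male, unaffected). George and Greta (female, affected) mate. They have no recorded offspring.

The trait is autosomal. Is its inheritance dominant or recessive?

Elias and Dalia are both affected yet have an unaffected child Marcus. Under a recessive model two affected parents are homozygous and every child would be affected, so the trait cannot be recessive.

dominant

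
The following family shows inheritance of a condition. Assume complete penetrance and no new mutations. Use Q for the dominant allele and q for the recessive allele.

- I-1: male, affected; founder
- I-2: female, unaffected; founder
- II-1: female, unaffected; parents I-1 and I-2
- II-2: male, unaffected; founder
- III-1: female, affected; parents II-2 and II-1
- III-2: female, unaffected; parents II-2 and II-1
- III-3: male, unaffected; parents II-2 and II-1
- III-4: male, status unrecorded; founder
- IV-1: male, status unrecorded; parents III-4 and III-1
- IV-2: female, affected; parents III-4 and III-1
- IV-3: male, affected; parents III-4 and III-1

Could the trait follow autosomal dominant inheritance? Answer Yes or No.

Under autosomal dominant, III-1 (affected, female) cannot arise from II-2 (unaffected) × II-1 (unaffected).

No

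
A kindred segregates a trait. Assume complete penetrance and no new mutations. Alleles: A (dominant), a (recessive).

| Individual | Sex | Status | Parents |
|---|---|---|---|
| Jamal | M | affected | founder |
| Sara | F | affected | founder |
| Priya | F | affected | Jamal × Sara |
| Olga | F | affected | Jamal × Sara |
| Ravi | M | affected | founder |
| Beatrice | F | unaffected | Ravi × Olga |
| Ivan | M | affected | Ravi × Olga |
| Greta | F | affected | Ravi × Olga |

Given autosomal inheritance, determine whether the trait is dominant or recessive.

dominant

Ravi and Olga are both affected yet have an unaffected child Beatrice. Under a recessive model two affected parents are homozygous and every child would be affected, so the trait cannot be recessive.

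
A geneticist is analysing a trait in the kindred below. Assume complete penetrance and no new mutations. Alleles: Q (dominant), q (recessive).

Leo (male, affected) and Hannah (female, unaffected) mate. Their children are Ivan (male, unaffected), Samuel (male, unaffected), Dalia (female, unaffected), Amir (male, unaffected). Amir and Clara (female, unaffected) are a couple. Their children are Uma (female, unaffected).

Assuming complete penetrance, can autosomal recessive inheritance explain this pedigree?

Yes

A consistent assignment under autosomal recessive exists: Leo qq, Hannah QQ, Ivan Qq, Samuel Qq, Dalia Qq, Amir Qq, Clara QQ, Uma QQ.
In this assignment every recorded phenotype matches its genotype and every non-founder's genotype is obtainable from its parents' genotypes, so the pedigree is consistent.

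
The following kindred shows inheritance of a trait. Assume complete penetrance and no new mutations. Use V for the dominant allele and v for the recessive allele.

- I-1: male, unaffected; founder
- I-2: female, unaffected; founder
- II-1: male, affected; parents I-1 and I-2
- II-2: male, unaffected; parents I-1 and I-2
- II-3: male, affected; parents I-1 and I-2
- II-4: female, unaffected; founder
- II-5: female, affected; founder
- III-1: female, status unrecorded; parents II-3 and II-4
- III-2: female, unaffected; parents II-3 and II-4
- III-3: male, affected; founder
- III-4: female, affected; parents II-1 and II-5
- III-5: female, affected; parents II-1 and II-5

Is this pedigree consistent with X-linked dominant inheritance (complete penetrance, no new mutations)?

Under X-linked dominant, II-1 (affected, male) cannot arise from I-1 (unaffected) × I-2 (unaffected).

No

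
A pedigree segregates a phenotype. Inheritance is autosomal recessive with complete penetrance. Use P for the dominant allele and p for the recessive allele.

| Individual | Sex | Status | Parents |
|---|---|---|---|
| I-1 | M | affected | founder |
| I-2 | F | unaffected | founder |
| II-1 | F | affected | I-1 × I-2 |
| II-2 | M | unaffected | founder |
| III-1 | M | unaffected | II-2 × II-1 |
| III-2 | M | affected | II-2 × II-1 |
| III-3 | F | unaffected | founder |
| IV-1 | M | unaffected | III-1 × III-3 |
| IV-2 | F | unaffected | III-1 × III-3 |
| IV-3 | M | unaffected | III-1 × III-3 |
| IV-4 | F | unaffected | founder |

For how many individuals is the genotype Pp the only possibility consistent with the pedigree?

3

Obligate heterozygotes: I-2 is unaffected so carries P and passed p to II-1 (pp), so I-2 is Pp; II-2 is unaffected so carries P and passed p to III-2 (pp), so II-2 is Pp; III-1 is unaffected so carries P and received p from II-1 (pp), so III-1 is Pp.
Every other individual is either homozygous by phenotype or has at least one consistent homozygous assignment, so the count is 3.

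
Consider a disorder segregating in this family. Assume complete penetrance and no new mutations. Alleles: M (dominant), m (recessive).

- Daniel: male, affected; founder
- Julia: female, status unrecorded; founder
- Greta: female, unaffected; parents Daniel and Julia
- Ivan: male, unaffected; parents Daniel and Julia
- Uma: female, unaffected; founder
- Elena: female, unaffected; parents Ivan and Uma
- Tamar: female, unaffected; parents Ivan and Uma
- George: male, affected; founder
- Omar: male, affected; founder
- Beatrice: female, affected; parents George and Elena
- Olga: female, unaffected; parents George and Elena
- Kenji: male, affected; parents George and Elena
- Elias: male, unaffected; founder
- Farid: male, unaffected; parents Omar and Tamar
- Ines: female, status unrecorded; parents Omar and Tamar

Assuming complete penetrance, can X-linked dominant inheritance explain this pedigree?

No

Under X-linked dominant, Greta (unaffected, female) cannot arise from Daniel (affected) × Julia (unrecorded).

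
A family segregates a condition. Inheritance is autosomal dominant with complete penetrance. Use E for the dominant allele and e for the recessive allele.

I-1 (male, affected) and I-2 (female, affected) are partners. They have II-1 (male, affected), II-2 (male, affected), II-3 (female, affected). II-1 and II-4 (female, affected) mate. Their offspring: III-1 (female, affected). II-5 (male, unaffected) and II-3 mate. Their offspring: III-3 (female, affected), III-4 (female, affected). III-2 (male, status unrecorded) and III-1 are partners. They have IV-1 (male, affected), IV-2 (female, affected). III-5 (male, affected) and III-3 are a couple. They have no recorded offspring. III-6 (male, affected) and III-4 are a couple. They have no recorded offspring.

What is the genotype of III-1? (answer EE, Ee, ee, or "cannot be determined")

III-1's phenotype allows EE or Ee, and no parent or child forces a single allele at both positions; consistent genotype assignments exist with III-1 as EE or Ee.

cannot be determined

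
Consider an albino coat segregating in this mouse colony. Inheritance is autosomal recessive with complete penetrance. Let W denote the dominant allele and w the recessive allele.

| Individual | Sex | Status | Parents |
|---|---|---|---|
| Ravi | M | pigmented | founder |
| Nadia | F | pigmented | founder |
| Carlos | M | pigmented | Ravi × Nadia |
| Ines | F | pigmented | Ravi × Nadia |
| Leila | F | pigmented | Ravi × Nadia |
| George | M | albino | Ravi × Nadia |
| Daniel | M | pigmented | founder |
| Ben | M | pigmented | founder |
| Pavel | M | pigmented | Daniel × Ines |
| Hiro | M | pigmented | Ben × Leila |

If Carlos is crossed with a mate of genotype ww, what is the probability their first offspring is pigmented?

Ravi is pigmented so carries W and passed w to George (ww), so Ravi is Ww.
Nadia is pigmented so carries W and passed w to George (ww), so Nadia is Ww.
Carlos is a pigmented offspring of Ravi (Ww) × Nadia (Ww), whose cross gives 1/4 WW : 1/2 Ww : 1/4 ww; conditioning on being pigmented, Carlos is WW with probability 1/3, Ww with probability 2/3.
Summing over parental genotype combinations, P(offspring is pigmented) = 1/3·1 + 2/3·1/2 = 2/3.

2/3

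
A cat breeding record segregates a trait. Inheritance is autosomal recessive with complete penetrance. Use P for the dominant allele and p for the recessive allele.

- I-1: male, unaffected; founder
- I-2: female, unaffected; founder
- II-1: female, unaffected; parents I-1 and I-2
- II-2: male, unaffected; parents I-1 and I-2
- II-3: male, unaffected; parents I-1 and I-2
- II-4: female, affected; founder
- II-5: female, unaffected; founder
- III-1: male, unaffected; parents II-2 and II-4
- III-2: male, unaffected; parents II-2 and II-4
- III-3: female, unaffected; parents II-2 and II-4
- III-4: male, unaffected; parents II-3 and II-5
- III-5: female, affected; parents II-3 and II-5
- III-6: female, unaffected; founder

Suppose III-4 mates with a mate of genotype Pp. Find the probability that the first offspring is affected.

1/6

II-3 is unaffected so carries P and passed p to III-5 (pp), so II-3 is Pp.
II-5 is unaffected so carries P and passed p to III-5 (pp), so II-5 is Pp.
III-4 is an unaffected offspring of II-3 (Pp) × II-5 (Pp), whose cross gives 1/4 PP : 1/2 Pp : 1/4 pp; conditioning on being unaffected, III-4 is PP with probability 1/3, Pp with probability 2/3.
Summing over parental genotype combinations, P(offspring is affected) = 2/3·1/4 = 1/6.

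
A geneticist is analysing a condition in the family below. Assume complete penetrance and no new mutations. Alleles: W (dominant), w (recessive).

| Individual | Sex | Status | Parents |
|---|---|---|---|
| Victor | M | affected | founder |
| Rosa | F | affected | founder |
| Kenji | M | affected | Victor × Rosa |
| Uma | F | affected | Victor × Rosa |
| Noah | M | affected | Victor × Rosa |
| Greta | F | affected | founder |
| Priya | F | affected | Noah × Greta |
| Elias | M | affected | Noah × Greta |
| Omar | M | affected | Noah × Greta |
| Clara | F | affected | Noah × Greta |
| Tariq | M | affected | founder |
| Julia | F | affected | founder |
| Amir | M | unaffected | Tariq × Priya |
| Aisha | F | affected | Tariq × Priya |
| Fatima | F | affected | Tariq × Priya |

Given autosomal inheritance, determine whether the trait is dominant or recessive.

dominant

Tariq and Priya are both affected yet have an unaffected child Amir. Under a recessive model two affected parents are homozygous and every child would be affected, so the trait cannot be recessive.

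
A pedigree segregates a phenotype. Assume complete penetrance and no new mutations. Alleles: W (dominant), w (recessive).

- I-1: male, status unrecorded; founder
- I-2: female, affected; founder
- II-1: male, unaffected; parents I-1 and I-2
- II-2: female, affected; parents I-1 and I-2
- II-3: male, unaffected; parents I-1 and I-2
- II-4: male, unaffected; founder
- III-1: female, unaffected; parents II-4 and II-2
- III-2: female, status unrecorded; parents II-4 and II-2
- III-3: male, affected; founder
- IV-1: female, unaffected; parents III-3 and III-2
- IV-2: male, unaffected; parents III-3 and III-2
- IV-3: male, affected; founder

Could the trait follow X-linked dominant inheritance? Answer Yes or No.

Under X-linked dominant, IV-1 (unaffected, female) cannot arise from III-3 (affected) × III-2 (unrecorded).

No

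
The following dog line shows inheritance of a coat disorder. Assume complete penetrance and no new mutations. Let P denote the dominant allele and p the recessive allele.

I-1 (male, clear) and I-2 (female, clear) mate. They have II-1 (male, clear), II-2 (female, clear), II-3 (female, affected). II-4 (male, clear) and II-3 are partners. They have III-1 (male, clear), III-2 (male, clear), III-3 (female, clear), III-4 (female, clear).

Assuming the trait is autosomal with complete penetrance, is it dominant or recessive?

recessive

I-1 and I-2 are both clear yet have an affected child II-3. Under dominance, an affected child requires at least one affected parent, so the trait cannot be dominant.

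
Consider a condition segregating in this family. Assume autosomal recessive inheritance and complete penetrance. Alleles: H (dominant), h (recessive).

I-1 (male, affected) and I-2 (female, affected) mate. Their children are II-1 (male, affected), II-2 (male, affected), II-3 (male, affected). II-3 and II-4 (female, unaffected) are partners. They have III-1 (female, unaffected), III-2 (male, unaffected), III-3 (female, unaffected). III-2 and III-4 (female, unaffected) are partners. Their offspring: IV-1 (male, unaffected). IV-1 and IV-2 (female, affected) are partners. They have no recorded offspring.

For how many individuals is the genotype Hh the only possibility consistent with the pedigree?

3

Obligate heterozygotes: III-1 is unaffected so carries H and received h from II-3 (hh), so III-1 is Hh; III-2 is unaffected so carries H and received h from II-3 (hh), so III-2 is Hh; III-3 is unaffected so carries H and received h from II-3 (hh), so III-3 is Hh.
Every other individual is either homozygous by phenotype or has at least one consistent homozygous assignment, so the count is 3.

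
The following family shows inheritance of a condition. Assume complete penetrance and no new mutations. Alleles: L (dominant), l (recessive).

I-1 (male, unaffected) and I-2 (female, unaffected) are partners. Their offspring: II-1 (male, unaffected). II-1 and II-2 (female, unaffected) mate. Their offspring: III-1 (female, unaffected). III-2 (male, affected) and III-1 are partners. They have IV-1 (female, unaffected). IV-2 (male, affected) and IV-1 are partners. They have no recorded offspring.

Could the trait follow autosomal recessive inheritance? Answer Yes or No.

Yes

A consistent assignment under autosomal recessive exists: I-1 LL, I-2 LL, II-1 LL, II-2 LL, III-1 LL, III-2 ll, IV-1 Ll, IV-2 ll.
In this assignment every recorded phenotype matches its genotype and every non-founder's genotype is obtainable from its parents' genotypes, so the pedigree is consistent.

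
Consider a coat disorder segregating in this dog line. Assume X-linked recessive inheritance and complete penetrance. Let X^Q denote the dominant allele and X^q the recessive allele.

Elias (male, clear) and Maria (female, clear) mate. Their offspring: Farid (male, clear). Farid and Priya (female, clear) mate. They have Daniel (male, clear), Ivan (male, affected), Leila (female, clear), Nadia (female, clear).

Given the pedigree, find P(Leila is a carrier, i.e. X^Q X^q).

1/2

Farid is clear, so Farid is X^Q Y.
Priya is clear so carries Q and passed q to Ivan (X^q Y), so Priya is X^Q X^q.
Their cross gives offspring ratios 1/2 X^Q X^Q : 1/2 X^Q X^q. Conditioning on Leila being clear, P(X^Q X^q) = 1/2 / 1 = 1/2.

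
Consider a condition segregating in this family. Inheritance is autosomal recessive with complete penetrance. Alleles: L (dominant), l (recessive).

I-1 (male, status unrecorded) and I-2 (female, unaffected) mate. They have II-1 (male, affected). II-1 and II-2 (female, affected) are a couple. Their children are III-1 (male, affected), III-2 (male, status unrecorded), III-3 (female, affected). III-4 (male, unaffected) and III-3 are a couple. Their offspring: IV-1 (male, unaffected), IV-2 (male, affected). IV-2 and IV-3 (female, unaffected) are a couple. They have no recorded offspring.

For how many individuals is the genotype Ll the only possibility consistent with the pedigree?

Obligate heterozygotes: I-2 is unaffected so carries L and passed l to II-1 (ll), so I-2 is Ll; III-4 is unaffected so carries L and passed l to IV-2 (ll), so III-4 is Ll; IV-1 is unaffected so carries L and received l from III-3 (ll), so IV-1 is Ll.
Every other individual is either homozygous by phenotype or has at least one consistent homozygous assignment, so the count is 3.

3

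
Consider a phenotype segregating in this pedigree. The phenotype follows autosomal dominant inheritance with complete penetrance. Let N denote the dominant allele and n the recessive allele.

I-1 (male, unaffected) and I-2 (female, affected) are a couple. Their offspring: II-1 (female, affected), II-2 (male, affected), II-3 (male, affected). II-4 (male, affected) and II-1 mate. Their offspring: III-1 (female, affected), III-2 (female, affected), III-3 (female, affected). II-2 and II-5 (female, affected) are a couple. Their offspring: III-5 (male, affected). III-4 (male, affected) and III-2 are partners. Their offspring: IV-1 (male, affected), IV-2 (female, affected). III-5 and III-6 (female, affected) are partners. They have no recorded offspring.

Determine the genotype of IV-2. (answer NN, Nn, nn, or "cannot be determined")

cannot be determined

IV-2's phenotype allows NN or Nn, and no parent or child forces a single allele at both positions; consistent genotype assignments exist with IV-2 as NN or Nn.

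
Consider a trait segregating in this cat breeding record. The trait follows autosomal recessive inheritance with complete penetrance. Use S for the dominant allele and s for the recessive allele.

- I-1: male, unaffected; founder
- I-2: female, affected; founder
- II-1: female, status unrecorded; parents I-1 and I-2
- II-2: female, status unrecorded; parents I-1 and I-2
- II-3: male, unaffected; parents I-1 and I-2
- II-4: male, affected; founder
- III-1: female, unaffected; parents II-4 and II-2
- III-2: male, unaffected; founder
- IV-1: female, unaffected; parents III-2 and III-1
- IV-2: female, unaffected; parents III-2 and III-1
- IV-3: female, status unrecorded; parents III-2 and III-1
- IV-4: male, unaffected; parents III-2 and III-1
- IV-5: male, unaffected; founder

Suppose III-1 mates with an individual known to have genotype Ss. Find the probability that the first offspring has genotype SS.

III-1 is unaffected so carries S and received s from II-4 (ss), so III-1 is Ss.
The cross gives 1/4 SS : 1/2 Ss : 1/4 ss, so P(offspring has genotype SS) = 1/4.

1/4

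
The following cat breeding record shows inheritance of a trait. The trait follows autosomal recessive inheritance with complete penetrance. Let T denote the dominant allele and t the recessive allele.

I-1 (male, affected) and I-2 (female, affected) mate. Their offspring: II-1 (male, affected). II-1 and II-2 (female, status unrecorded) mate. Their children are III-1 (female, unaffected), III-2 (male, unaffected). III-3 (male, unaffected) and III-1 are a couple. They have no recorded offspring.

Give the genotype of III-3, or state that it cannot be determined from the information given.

III-3's phenotype allows TT or Tt, and no parent or child forces a single allele at both positions; consistent genotype assignments exist with III-3 as TT or Tt.

cannot be determined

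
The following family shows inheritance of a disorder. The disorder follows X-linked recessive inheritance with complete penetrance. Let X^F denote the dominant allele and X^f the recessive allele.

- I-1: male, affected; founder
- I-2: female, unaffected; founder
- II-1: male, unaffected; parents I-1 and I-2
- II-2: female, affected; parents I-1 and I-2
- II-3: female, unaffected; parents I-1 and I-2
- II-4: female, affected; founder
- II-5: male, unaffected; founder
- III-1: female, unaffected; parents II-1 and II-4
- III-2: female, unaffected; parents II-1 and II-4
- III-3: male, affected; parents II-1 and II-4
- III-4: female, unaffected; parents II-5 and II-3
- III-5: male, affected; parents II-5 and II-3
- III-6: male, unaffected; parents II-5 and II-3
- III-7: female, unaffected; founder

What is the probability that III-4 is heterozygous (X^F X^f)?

1/2

II-5 is unaffected, so II-5 is X^F Y.
II-3 is unaffected so carries F and received f from I-1 (X^f Y), so II-3 is X^F X^f.
Their cross gives offspring ratios 1/2 X^F X^F : 1/2 X^F X^f. Conditioning on III-4 being unaffected, P(X^F X^f) = 1/2 / 1 = 1/2.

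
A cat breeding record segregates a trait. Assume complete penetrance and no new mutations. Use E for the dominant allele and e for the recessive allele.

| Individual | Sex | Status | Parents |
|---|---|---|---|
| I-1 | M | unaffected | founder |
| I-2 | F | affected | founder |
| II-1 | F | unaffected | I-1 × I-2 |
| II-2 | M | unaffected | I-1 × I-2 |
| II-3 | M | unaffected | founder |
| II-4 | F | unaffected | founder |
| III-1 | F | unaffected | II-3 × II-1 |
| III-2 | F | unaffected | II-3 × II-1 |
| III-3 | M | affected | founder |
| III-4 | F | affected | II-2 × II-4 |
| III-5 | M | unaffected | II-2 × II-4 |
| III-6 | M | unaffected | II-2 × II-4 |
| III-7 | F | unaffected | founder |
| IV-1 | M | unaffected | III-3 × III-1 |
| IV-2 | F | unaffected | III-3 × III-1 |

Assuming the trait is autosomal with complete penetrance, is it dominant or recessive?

recessive

II-2 and II-4 are both unaffected yet have an affected child III-4. Under dominance, an affected child requires at least one affected parent, so the trait cannot be dominant.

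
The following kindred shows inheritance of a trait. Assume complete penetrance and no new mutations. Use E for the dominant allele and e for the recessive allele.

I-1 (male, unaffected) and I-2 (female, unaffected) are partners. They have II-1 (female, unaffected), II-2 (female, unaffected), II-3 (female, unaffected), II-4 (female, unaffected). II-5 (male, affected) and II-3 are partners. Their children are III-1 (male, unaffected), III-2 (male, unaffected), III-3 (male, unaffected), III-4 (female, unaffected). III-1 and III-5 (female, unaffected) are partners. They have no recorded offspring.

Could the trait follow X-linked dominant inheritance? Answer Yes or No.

No

Under X-linked dominant, III-4 (unaffected, female) cannot arise from II-5 (affected) × II-3 (unaffected).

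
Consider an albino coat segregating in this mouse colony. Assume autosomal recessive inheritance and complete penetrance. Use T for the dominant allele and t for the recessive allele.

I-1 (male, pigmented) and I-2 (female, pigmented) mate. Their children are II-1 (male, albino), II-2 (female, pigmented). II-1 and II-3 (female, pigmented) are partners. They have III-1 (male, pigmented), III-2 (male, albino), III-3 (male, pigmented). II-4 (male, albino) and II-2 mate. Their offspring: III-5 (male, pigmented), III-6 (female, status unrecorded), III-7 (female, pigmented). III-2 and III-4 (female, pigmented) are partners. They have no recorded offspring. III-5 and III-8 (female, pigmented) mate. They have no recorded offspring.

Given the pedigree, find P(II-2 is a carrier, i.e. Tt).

1/3

I-1 is pigmented so carries T and passed t to II-1 (tt), so I-1 is Tt.
I-2 is pigmented so carries T and passed t to II-1 (tt), so I-2 is Tt.
Their cross gives offspring ratios 1/4 TT : 1/2 Tt : 1/4 tt. Conditioning on II-2 being pigmented, P(Tt) = 1/2 / 3/4 = 2/3 before taking II-2's own offspring into account.
II-4 is albino, so II-4 is tt.
Now use II-2's offspring. Probability of each recorded status — pigmented son III-5: 1/2 if II-2 is Tt, 1 if TT; pigmented daughter III-7: 1/2 if II-2 is Tt, 1 if TT. (III-6: equally likely either way, so uninformative.)
Bayes: P(Tt) = 2/3·1/4 / (2/3·1/4 + 1/3·1) = 1/3.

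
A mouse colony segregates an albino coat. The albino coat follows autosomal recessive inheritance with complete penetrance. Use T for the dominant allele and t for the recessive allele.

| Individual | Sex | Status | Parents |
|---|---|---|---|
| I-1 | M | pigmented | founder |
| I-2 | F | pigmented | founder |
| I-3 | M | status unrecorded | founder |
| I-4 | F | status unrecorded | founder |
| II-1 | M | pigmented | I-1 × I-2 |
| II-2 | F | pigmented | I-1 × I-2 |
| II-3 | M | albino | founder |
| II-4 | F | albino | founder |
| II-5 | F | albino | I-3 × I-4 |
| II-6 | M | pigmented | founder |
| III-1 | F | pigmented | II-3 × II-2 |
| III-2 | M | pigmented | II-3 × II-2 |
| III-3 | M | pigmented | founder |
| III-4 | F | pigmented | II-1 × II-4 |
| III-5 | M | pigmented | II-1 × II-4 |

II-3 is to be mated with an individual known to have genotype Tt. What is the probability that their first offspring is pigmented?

II-3 is albino, so II-3 is tt.
The cross gives 1/2 Tt : 1/2 tt, so P(offspring is pigmented) = 1/2.

1/2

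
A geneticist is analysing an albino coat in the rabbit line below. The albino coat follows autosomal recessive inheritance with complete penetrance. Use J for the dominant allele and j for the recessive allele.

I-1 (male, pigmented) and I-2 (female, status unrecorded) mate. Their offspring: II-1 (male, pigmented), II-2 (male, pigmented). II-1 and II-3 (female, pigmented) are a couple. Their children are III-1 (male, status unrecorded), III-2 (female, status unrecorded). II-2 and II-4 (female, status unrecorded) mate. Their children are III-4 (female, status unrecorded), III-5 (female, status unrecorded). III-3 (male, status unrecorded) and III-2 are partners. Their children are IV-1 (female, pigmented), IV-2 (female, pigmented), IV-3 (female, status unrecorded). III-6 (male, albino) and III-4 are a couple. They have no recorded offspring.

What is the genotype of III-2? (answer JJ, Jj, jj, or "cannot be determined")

cannot be determined

III-2's phenotype is unrecorded, and no parent or child forces a single allele at both positions; consistent genotype assignments exist with III-2 as JJ or Jj or jj.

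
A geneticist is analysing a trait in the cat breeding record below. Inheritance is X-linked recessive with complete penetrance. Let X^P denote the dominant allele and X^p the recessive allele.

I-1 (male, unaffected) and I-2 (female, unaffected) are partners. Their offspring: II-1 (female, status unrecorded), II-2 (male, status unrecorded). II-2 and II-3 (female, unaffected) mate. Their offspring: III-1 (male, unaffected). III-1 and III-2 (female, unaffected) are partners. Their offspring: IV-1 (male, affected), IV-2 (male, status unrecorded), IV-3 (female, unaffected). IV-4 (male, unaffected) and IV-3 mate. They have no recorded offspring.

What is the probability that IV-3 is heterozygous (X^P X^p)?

1/2

III-1 is unaffected, so III-1 is X^P Y.
III-2 is unaffected so carries P and passed p to IV-1 (X^p Y), so III-2 is X^P X^p.
Their cross gives offspring ratios 1/2 X^P X^P : 1/2 X^P X^p. Conditioning on IV-3 being unaffected, P(X^P X^p) = 1/2 / 1 = 1/2.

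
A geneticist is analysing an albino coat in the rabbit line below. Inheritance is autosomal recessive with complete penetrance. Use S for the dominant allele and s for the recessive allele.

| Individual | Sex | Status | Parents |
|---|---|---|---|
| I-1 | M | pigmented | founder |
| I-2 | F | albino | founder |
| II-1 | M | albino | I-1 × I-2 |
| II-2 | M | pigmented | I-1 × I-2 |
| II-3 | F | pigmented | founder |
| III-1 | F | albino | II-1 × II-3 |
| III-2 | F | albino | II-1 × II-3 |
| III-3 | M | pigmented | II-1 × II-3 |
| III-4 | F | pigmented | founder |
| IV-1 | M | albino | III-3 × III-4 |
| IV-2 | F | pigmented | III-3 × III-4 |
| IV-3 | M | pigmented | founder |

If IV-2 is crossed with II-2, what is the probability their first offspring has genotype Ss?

1/2

III-3 is pigmented so carries S and received s from II-1 (ss), so III-3 is Ss.
III-4 is pigmented so carries S and passed s to IV-1 (ss), so III-4 is Ss.
IV-2 is a pigmented offspring of III-3 (Ss) × III-4 (Ss), whose cross gives 1/4 SS : 1/2 Ss : 1/4 ss; conditioning on being pigmented, IV-2 is SS with probability 1/3, Ss with probability 2/3.
II-2 is pigmented so carries S and received s from I-2 (ss), so II-2 is Ss.
Summing over parental genotype combinations, P(offspring has genotype Ss) = 1/3·1/2 + 2/3·1/2 = 1/2.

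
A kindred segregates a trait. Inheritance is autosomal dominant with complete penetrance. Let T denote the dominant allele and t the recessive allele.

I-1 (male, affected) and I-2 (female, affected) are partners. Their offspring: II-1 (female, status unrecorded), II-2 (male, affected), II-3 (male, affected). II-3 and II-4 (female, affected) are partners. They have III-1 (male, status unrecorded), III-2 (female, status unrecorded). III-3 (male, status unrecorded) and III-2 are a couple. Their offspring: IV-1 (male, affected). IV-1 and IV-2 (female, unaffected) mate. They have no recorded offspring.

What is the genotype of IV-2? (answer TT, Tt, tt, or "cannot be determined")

IV-2 is unaffected, so IV-2 is tt.

tt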